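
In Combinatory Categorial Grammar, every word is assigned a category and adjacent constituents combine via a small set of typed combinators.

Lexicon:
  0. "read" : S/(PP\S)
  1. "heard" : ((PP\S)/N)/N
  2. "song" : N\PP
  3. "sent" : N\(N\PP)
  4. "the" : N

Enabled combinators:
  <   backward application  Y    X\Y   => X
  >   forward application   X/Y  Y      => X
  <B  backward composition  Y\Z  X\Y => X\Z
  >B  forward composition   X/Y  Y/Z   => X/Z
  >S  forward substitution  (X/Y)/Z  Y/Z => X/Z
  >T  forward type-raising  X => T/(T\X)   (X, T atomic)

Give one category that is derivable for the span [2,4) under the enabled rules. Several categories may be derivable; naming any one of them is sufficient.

N

[0,5] S   >
  [0,1] "read" : S/(PP\S)
  [1,5] PP\S   >
    [1,4] (PP\S)/N   >
      [1,2] "heard" : ((PP\S)/N)/N
      [2,4] N   <
        [2,3] "song" : N\PP
        [3,4] "sent" : N\(N\PP)
    [4,5] "the" : N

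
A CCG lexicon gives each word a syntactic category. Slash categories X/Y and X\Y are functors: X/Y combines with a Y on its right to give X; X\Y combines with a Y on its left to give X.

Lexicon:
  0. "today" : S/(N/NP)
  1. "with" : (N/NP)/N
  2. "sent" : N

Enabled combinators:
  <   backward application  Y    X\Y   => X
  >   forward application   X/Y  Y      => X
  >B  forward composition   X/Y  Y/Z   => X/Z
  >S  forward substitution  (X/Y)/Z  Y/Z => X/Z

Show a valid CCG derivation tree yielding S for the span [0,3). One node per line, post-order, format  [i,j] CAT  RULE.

[0,1] S/(N/NP)  lex  "today"
[1,2] (N/NP)/N  lex  "with"
[0,2] S/N  >B  k=1
[2,3] N  lex  "sent"
[0,3] S  >  k=2

[0,3] S   >
  [0,2] S/N   >B
    [0,1] "today" : S/(N/NP)
    [1,2] "with" : (N/NP)/N
  [2,3] "sent" : N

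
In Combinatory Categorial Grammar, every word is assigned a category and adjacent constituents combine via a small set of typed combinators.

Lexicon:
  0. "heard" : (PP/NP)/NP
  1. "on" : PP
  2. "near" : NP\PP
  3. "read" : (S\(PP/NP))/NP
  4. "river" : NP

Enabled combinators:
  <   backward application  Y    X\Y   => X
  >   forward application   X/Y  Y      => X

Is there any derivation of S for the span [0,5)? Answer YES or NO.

YES

[0,5] S   <
  [0,3] PP/NP   >
    [0,1] "heard" : (PP/NP)/NP
    [1,3] NP   <
      [1,2] "on" : PP
      [2,3] "near" : NP\PP
  [3,5] S\(PP/NP)   >
    [3,4] "read" : (S\(PP/NP))/NP
    [4,5] "river" : NP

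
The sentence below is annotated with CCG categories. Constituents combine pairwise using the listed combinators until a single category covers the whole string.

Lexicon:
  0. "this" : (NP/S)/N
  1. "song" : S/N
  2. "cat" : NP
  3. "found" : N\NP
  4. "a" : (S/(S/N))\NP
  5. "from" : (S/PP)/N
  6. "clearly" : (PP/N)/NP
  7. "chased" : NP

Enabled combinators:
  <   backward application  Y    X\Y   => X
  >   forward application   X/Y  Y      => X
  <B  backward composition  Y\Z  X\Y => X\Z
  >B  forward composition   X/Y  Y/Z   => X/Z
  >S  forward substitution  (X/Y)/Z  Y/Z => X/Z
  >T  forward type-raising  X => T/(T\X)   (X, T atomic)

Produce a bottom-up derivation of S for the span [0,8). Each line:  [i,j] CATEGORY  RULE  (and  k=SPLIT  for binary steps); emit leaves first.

[0,1] (NP/S)/N  lex  "this"
[1,2] S/N  lex  "song"
[0,2] NP/N  >S  k=1
[2,3] NP  lex  "cat"
[3,4] N\NP  lex  "found"
[2,4] N  <  k=3
[0,4] NP  >  k=2
[4,5] (S/(S/N))\NP  lex  "a"
[0,5] S/(S/N)  <  k=4
[5,6] (S/PP)/N  lex  "from"
[6,7] (PP/N)/NP  lex  "clearly"
[7,8] NP  lex  "chased"
[6,8] PP/N  >  k=7
[5,8] S/N  >S  k=6
[0,8] S  >  k=5

[0,8] S   >
  [0,5] S/(S/N)   <
    [0,4] NP   >
      [0,2] NP/N   >S
        [0,1] "this" : (NP/S)/N
        [1,2] "song" : S/N
      [2,4] N   <
        [2,3] "cat" : NP
        [3,4] "found" : N\NP
    [4,5] "a" : (S/(S/N))\NP
  [5,8] S/N   >S
    [5,6] "from" : (S/PP)/N
    [6,8] PP/N   >
      [6,7] "clearly" : (PP/N)/NP
      [7,8] "chased" : NP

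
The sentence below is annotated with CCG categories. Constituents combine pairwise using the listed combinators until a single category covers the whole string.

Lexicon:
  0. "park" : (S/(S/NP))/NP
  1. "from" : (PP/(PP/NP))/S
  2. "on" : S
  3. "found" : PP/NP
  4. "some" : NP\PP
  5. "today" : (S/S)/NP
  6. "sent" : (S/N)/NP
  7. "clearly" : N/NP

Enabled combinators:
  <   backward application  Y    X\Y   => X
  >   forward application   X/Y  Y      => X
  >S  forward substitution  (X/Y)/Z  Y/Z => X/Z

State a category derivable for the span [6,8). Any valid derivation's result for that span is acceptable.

S/NP

[0,8] S   >
  [0,5] S/(S/NP)   >
    [0,1] "park" : (S/(S/NP))/NP
    [1,5] NP   <
      [1,4] PP   >
        [1,3] PP/(PP/NP)   >
          [1,2] "from" : (PP/(PP/NP))/S
          [2,3] "on" : S
        [3,4] "found" : PP/NP
      [4,5] "some" : NP\PP
  [5,8] S/NP   >S
    [5,6] "today" : (S/S)/NP
    [6,8] S/NP   >S
      [6,7] "sent" : (S/N)/NP
      [7,8] "clearly" : N/NP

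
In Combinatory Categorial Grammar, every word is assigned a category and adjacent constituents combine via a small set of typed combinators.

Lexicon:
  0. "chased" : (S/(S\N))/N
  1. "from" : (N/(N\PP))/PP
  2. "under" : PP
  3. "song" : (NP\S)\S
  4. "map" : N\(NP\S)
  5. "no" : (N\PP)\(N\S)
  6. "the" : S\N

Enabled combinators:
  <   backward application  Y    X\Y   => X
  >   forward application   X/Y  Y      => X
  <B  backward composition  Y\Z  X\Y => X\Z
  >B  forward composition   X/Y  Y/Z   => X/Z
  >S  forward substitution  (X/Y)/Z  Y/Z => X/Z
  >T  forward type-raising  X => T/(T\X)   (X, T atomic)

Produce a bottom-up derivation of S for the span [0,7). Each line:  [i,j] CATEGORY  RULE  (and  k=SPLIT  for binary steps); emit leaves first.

[0,1] (S/(S\N))/N  lex  "chased"
[1,2] (N/(N\PP))/PP  lex  "from"
[2,3] PP  lex  "under"
[1,3] N/(N\PP)  >  k=2
[3,4] (NP\S)\S  lex  "song"
[4,5] N\(NP\S)  lex  "map"
[3,5] N\S  <B  k=4
[5,6] (N\PP)\(N\S)  lex  "no"
[3,6] N\PP  <  k=5
[1,6] N  >  k=3
[0,6] S/(S\N)  >  k=1
[6,7] S\N  lex  "the"
[0,7] S  >  k=6

[0,7] S   >
  [0,6] S/(S\N)   >
    [0,1] "chased" : (S/(S\N))/N
    [1,6] N   >
      [1,3] N/(N\PP)   >
        [1,2] "from" : (N/(N\PP))/PP
        [2,3] "under" : PP
      [3,6] N\PP   <
        [3,5] N\S   <B
          [3,4] "song" : (NP\S)\S
          [4,5] "map" : N\(NP\S)
        [5,6] "no" : (N\PP)\(N\S)
  [6,7] "the" : S\N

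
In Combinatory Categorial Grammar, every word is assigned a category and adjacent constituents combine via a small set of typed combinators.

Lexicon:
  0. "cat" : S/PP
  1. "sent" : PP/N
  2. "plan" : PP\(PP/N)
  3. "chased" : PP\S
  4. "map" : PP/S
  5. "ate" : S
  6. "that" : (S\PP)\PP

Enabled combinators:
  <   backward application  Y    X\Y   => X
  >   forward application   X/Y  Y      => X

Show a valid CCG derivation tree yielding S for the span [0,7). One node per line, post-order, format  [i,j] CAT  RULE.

[0,1] S/PP  lex  "cat"
[1,2] PP/N  lex  "sent"
[2,3] PP\(PP/N)  lex  "plan"
[1,3] PP  <  k=2
[0,3] S  >  k=1
[3,4] PP\S  lex  "chased"
[0,4] PP  <  k=3
[4,5] PP/S  lex  "map"
[5,6] S  lex  "ate"
[4,6] PP  >  k=5
[6,7] (S\PP)\PP  lex  "that"
[4,7] S\PP  <  k=6
[0,7] S  <  k=4

[0,7] S   <
  [0,4] PP   <
    [0,3] S   >
      [0,1] "cat" : S/PP
      [1,3] PP   <
        [1,2] "sent" : PP/N
        [2,3] "plan" : PP\(PP/N)
    [3,4] "chased" : PP\S
  [4,7] S\PP   <
    [4,6] PP   >
      [4,5] "map" : PP/S
      [5,6] "ate" : S
    [6,7] "that" : (S\PP)\PP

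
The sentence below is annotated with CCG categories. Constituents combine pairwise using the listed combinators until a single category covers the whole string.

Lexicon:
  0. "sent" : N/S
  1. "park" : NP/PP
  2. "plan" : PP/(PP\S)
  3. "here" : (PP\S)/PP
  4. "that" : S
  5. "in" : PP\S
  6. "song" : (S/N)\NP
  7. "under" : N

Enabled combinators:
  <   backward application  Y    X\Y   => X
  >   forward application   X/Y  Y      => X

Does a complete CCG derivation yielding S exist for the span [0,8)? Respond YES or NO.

NO

N/S NP/PP PP/(PP\S) (PP\S)/PP S PP\S (S/N)\NP N
CKY chart[0,8] = {N}; S ∉ chart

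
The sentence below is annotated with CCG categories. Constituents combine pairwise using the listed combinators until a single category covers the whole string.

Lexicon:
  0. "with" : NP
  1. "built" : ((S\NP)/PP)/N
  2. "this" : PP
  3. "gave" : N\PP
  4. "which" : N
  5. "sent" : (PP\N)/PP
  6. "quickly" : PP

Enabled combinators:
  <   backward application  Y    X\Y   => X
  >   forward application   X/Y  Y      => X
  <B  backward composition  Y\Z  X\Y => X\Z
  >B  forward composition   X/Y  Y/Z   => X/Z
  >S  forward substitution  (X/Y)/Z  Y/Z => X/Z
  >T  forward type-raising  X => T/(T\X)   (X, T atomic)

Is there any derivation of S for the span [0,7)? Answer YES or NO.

[0,7] S   <
  [0,1] "with" : NP
  [1,7] S\NP   >
    [1,4] (S\NP)/PP   >
      [1,2] "built" : ((S\NP)/PP)/N
      [2,4] N   >
        [2,3] N/(N\PP)   >T
          [2,3] "this" : PP
        [3,4] "gave" : N\PP
    [4,7] PP   >
      [4,5] PP/(PP\N)   >T
        [4,5] "which" : N
      [5,7] PP\N   >
        [5,6] "sent" : (PP\N)/PP
        [6,7] "quickly" : PP

YES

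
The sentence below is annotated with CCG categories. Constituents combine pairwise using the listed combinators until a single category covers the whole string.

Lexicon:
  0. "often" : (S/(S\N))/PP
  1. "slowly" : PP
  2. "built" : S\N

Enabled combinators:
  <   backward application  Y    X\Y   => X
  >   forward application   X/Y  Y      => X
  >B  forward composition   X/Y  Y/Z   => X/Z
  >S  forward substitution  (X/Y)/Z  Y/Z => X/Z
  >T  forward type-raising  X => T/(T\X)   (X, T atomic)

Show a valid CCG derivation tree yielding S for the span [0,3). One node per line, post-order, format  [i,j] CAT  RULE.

[0,3] S   >
  [0,2] S/(S\N)   >
    [0,1] "often" : (S/(S\N))/PP
    [1,2] "slowly" : PP
  [2,3] "built" : S\N

[0,1] (S/(S\N))/PP  lex  "often"
[1,2] PP  lex  "slowly"
[0,2] S/(S\N)  >  k=1
[2,3] S\N  lex  "built"
[0,3] S  >  k=2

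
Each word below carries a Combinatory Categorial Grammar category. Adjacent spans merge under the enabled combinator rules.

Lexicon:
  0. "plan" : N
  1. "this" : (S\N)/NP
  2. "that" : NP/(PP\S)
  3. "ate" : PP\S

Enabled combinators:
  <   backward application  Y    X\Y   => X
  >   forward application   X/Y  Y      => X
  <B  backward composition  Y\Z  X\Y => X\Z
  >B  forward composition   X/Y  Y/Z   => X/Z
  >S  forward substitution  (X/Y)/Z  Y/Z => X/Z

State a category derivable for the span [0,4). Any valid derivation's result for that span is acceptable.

S

[0,4] S   <
  [0,1] "plan" : N
  [1,4] S\N   >
    [1,2] "this" : (S\N)/NP
    [2,4] NP   >
      [2,3] "that" : NP/(PP\S)
      [3,4] "ate" : PP\S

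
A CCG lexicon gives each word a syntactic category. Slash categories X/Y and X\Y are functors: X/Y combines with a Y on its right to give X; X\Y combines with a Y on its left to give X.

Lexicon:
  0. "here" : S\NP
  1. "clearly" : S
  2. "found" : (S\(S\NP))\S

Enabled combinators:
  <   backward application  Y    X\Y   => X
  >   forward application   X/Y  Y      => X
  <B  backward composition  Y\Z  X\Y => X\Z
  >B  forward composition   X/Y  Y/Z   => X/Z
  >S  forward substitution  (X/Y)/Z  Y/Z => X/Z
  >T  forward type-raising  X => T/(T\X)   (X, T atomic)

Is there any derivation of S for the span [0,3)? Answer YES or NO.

YES

[0,3] S   <
  [0,1] "here" : S\NP
  [1,3] S\(S\NP)   <
    [1,2] "clearly" : S
    [2,3] "found" : (S\(S\NP))\S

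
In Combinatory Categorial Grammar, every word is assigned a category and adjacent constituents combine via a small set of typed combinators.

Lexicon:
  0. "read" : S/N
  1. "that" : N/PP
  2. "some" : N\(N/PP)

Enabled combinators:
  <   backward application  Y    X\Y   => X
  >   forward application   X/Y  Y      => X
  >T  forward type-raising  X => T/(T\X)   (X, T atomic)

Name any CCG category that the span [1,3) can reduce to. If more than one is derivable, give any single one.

N

[0,3] S   >
  [0,1] "read" : S/N
  [1,3] N   <
    [1,2] "that" : N/PP
    [2,3] "some" : N\(N/PP)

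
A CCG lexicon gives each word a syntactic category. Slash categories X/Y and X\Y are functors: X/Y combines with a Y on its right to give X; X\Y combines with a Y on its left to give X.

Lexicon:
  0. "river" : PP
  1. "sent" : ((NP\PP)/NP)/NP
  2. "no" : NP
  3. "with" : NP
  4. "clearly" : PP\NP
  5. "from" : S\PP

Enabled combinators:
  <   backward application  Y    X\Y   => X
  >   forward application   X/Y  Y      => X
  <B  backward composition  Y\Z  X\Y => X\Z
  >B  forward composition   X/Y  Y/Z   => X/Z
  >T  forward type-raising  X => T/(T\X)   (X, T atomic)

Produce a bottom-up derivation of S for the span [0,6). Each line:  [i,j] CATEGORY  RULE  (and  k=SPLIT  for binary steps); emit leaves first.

[0,1] PP  lex  "river"
[1,2] ((NP\PP)/NP)/NP  lex  "sent"
[2,3] NP  lex  "no"
[1,3] (NP\PP)/NP  >  k=2
[3,4] NP  lex  "with"
[1,4] NP\PP  >  k=3
[0,4] NP  <  k=1
[4,5] PP\NP  lex  "clearly"
[0,5] PP  <  k=4
[5,6] S\PP  lex  "from"
[0,6] S  <  k=5

[0,6] S   <
  [0,5] PP   <
    [0,4] NP   <
      [0,1] "river" : PP
      [1,4] NP\PP   >
        [1,3] (NP\PP)/NP   >
          [1,2] "sent" : ((NP\PP)/NP)/NP
          [2,3] "no" : NP
        [3,4] "with" : NP
    [4,5] "clearly" : PP\NP
  [5,6] "from" : S\PP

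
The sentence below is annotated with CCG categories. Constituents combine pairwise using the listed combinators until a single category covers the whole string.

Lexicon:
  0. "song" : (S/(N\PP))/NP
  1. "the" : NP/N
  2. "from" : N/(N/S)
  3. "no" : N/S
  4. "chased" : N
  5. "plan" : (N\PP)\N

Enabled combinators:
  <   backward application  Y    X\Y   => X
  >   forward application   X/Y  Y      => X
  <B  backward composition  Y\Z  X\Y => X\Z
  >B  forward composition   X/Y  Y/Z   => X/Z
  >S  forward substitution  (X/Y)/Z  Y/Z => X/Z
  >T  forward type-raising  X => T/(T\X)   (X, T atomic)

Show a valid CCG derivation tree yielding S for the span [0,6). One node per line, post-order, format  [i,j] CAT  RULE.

[0,1] (S/(N\PP))/NP  lex  "song"
[1,2] NP/N  lex  "the"
[2,3] N/(N/S)  lex  "from"
[3,4] N/S  lex  "no"
[2,4] N  >  k=3
[1,4] NP  >  k=2
[0,4] S/(N\PP)  >  k=1
[4,5] N  lex  "chased"
[5,6] (N\PP)\N  lex  "plan"
[4,6] N\PP  <  k=5
[0,6] S  >  k=4

[0,6] S   >
  [0,4] S/(N\PP)   >
    [0,1] "song" : (S/(N\PP))/NP
    [1,4] NP   >
      [1,2] "the" : NP/N
      [2,4] N   >
        [2,3] "from" : N/(N/S)
        [3,4] "no" : N/S
  [4,6] N\PP   <
    [4,5] "chased" : N
    [5,6] "plan" : (N\PP)\N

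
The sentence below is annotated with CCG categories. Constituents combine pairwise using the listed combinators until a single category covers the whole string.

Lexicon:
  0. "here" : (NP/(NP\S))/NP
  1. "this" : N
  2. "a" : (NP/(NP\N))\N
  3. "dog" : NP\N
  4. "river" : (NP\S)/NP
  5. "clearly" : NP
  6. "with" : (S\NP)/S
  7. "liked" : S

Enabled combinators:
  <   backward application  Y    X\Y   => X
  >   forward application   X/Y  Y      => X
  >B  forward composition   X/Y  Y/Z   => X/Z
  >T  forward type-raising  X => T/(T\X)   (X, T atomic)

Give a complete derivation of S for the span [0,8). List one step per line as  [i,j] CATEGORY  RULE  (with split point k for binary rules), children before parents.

[0,1] (NP/(NP\S))/NP  lex  "here"
[1,2] N  lex  "this"
[2,3] (NP/(NP\N))\N  lex  "a"
[1,3] NP/(NP\N)  <  k=2
[3,4] NP\N  lex  "dog"
[1,4] NP  >  k=3
[0,4] NP/(NP\S)  >  k=1
[4,5] (NP\S)/NP  lex  "river"
[5,6] NP  lex  "clearly"
[4,6] NP\S  >  k=5
[0,6] NP  >  k=4
[6,7] (S\NP)/S  lex  "with"
[7,8] S  lex  "liked"
[6,8] S\NP  >  k=7
[0,8] S  <  k=6

[0,8] S   <
  [0,6] NP   >
    [0,4] NP/(NP\S)   >
      [0,1] "here" : (NP/(NP\S))/NP
      [1,4] NP   >
        [1,3] NP/(NP\N)   <
          [1,2] "this" : N
          [2,3] "a" : (NP/(NP\N))\N
        [3,4] "dog" : NP\N
    [4,6] NP\S   >
      [4,5] "river" : (NP\S)/NP
      [5,6] "clearly" : NP
  [6,8] S\NP   >
    [6,7] "with" : (S\NP)/S
    [7,8] "liked" : S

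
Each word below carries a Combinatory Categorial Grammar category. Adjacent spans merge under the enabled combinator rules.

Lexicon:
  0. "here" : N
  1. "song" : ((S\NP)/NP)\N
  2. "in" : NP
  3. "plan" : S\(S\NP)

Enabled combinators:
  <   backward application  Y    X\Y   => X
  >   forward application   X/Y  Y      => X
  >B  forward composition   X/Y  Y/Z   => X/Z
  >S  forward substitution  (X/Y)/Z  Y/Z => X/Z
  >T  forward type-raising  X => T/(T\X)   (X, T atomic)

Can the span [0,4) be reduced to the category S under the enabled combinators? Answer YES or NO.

YES

[0,4] S   <
  [0,3] S\NP   >
    [0,2] (S\NP)/NP   <
      [0,1] "here" : N
      [1,2] "song" : ((S\NP)/NP)\N
    [2,3] "in" : NP
  [3,4] "plan" : S\(S\NP)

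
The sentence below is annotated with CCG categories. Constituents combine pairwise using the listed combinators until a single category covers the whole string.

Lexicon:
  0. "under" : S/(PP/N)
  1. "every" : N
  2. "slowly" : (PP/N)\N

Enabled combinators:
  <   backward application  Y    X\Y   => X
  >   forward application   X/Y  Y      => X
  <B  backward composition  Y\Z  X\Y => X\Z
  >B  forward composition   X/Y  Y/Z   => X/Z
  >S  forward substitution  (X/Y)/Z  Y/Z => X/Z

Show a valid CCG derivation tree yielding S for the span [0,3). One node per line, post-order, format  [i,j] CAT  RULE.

[0,3] S   >
  [0,1] "under" : S/(PP/N)
  [1,3] PP/N   <
    [1,2] "every" : N
    [2,3] "slowly" : (PP/N)\N

[0,1] S/(PP/N)  lex  "under"
[1,2] N  lex  "every"
[2,3] (PP/N)\N  lex  "slowly"
[1,3] PP/N  <  k=2
[0,3] S  >  k=1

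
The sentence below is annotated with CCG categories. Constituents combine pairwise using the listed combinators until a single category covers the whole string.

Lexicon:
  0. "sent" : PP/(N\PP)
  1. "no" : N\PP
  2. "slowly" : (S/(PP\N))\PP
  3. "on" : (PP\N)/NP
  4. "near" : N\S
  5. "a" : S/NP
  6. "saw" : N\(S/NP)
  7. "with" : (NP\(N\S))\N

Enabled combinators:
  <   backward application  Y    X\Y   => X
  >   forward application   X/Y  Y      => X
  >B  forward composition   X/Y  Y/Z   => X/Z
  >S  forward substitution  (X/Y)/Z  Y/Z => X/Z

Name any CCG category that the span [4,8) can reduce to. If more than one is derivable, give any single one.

NP

[0,8] S   >
  [0,3] S/(PP\N)   <
    [0,2] PP   >
      [0,1] "sent" : PP/(N\PP)
      [1,2] "no" : N\PP
    [2,3] "slowly" : (S/(PP\N))\PP
  [3,8] PP\N   >
    [3,4] "on" : (PP\N)/NP
    [4,8] NP   <
      [4,5] "near" : N\S
      [5,8] NP\(N\S)   <
        [5,7] N   <
          [5,6] "a" : S/NP
          [6,7] "saw" : N\(S/NP)
        [7,8] "with" : (NP\(N\S))\N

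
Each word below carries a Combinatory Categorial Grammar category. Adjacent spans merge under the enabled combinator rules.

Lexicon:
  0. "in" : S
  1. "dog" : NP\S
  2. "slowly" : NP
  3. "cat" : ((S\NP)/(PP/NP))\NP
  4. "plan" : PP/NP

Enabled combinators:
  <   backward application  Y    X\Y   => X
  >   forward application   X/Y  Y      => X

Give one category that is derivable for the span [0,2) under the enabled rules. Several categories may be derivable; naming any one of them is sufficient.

[0,5] S   <
  [0,2] NP   <
    [0,1] "in" : S
    [1,2] "dog" : NP\S
  [2,5] S\NP   >
    [2,4] (S\NP)/(PP/NP)   <
      [2,3] "slowly" : NP
      [3,4] "cat" : ((S\NP)/(PP/NP))\NP
    [4,5] "plan" : PP/NP

NP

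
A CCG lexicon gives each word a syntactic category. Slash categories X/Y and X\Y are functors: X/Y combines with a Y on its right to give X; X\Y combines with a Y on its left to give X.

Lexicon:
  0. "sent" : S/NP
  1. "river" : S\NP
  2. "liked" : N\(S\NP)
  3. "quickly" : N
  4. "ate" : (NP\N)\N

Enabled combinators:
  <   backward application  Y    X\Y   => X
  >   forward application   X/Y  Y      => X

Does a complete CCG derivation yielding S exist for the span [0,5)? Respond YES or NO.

[0,5] S   >
  [0,1] "sent" : S/NP
  [1,5] NP   <
    [1,3] N   <
      [1,2] "river" : S\NP
      [2,3] "liked" : N\(S\NP)
    [3,5] NP\N   <
      [3,4] "quickly" : N
      [4,5] "ate" : (NP\N)\N

YES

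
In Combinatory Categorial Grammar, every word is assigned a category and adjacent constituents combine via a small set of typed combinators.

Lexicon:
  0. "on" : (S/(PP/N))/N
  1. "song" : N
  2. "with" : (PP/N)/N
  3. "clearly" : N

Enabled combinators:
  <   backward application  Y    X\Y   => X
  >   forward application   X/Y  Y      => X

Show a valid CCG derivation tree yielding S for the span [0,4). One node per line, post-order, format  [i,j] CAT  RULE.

[0,1] (S/(PP/N))/N  lex  "on"
[1,2] N  lex  "song"
[0,2] S/(PP/N)  >  k=1
[2,3] (PP/N)/N  lex  "with"
[3,4] N  lex  "clearly"
[2,4] PP/N  >  k=3
[0,4] S  >  k=2

[0,4] S   >
  [0,2] S/(PP/N)   >
    [0,1] "on" : (S/(PP/N))/N
    [1,2] "song" : N
  [2,4] PP/N   >
    [2,3] "with" : (PP/N)/N
    [3,4] "clearly" : N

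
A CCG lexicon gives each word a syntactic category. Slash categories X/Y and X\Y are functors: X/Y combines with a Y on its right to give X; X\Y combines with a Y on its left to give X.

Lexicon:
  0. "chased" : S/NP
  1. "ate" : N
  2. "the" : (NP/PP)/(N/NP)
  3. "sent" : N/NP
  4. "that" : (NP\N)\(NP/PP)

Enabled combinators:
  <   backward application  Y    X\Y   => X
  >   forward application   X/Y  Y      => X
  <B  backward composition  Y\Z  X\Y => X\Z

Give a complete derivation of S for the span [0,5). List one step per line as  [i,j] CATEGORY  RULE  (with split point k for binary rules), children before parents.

[0,1] S/NP  lex  "chased"
[1,2] N  lex  "ate"
[2,3] (NP/PP)/(N/NP)  lex  "the"
[3,4] N/NP  lex  "sent"
[2,4] NP/PP  >  k=3
[4,5] (NP\N)\(NP/PP)  lex  "that"
[2,5] NP\N  <  k=4
[1,5] NP  <  k=2
[0,5] S  >  k=1

[0,5] S   >
  [0,1] "chased" : S/NP
  [1,5] NP   <
    [1,2] "ate" : N
    [2,5] NP\N   <
      [2,4] NP/PP   >
        [2,3] "the" : (NP/PP)/(N/NP)
        [3,4] "sent" : N/NP
      [4,5] "that" : (NP\N)\(NP/PP)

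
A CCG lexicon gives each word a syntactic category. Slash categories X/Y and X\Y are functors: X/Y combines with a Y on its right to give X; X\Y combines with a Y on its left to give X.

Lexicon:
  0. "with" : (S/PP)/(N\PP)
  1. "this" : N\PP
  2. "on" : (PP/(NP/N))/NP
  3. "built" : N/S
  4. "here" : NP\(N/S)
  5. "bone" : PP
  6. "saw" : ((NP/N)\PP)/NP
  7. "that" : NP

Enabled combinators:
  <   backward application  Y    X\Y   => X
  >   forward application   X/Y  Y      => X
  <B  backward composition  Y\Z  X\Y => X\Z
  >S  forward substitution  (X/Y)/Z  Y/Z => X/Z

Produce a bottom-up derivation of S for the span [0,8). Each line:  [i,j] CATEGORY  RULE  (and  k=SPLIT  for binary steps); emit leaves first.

[0,1] (S/PP)/(N\PP)  lex  "with"
[1,2] N\PP  lex  "this"
[0,2] S/PP  >  k=1
[2,3] (PP/(NP/N))/NP  lex  "on"
[3,4] N/S  lex  "built"
[4,5] NP\(N/S)  lex  "here"
[3,5] NP  <  k=4
[2,5] PP/(NP/N)  >  k=3
[5,6] PP  lex  "bone"
[6,7] ((NP/N)\PP)/NP  lex  "saw"
[7,8] NP  lex  "that"
[6,8] (NP/N)\PP  >  k=7
[5,8] NP/N  <  k=6
[2,8] PP  >  k=5
[0,8] S  >  k=2

[0,8] S   >
  [0,2] S/PP   >
    [0,1] "with" : (S/PP)/(N\PP)
    [1,2] "this" : N\PP
  [2,8] PP   >
    [2,5] PP/(NP/N)   >
      [2,3] "on" : (PP/(NP/N))/NP
      [3,5] NP   <
        [3,4] "built" : N/S
        [4,5] "here" : NP\(N/S)
    [5,8] NP/N   <
      [5,6] "bone" : PP
      [6,8] (NP/N)\PP   >
        [6,7] "saw" : ((NP/N)\PP)/NP
        [7,8] "that" : NP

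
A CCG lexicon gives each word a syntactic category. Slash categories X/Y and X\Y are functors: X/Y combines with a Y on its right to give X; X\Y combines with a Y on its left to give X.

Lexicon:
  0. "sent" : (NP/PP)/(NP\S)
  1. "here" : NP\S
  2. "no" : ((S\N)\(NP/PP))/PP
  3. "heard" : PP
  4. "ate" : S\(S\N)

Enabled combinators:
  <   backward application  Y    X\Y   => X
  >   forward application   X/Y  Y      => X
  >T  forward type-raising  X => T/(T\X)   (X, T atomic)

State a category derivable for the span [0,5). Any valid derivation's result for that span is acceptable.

[0,5] S   <
  [0,4] S\N   <
    [0,2] NP/PP   >
      [0,1] "sent" : (NP/PP)/(NP\S)
      [1,2] "here" : NP\S
    [2,4] (S\N)\(NP/PP)   >
      [2,3] "no" : ((S\N)\(NP/PP))/PP
      [3,4] "heard" : PP
  [4,5] "ate" : S\(S\N)

S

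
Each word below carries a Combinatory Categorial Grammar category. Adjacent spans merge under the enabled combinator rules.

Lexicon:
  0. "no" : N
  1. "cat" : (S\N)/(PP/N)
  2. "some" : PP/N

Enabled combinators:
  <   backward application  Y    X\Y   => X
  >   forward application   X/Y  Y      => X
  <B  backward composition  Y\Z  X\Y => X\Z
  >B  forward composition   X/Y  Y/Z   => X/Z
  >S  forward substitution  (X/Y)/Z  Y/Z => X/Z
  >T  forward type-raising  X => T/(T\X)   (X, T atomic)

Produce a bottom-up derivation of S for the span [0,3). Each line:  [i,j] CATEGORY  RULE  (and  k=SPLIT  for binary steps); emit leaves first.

[0,3] S   <
  [0,1] "no" : N
  [1,3] S\N   >
    [1,2] "cat" : (S\N)/(PP/N)
    [2,3] "some" : PP/N

[0,1] N  lex  "no"
[1,2] (S\N)/(PP/N)  lex  "cat"
[2,3] PP/N  lex  "some"
[1,3] S\N  >  k=2
[0,3] S  <  k=1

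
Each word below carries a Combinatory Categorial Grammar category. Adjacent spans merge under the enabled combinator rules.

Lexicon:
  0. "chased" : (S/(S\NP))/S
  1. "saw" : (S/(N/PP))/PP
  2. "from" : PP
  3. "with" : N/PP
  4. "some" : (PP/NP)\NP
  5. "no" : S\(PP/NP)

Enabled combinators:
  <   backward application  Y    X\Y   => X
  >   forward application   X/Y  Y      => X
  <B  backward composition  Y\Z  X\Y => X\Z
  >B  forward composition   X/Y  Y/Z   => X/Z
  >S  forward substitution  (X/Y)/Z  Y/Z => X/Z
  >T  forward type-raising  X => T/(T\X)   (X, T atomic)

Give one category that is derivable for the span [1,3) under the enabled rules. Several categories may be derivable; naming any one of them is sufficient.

S/(N/PP)

[0,6] S   >
  [0,4] S/(S\NP)   >
    [0,1] "chased" : (S/(S\NP))/S
    [1,4] S   >
      [1,3] S/(N/PP)   >
        [1,2] "saw" : (S/(N/PP))/PP
        [2,3] "from" : PP
      [3,4] "with" : N/PP
  [4,6] S\NP   <B
    [4,5] "some" : (PP/NP)\NP
    [5,6] "no" : S\(PP/NP)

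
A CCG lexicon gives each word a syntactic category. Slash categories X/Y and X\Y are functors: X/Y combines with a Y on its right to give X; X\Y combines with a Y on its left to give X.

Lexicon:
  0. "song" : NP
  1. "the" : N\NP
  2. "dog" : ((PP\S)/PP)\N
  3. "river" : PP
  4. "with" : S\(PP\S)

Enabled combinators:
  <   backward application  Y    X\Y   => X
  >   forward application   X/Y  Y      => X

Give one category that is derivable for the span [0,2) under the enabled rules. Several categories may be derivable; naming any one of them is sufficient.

N

[0,5] S   <
  [0,4] PP\S   >
    [0,3] (PP\S)/PP   <
      [0,2] N   <
        [0,1] "song" : NP
        [1,2] "the" : N\NP
      [2,3] "dog" : ((PP\S)/PP)\N
    [3,4] "river" : PP
  [4,5] "with" : S\(PP\S)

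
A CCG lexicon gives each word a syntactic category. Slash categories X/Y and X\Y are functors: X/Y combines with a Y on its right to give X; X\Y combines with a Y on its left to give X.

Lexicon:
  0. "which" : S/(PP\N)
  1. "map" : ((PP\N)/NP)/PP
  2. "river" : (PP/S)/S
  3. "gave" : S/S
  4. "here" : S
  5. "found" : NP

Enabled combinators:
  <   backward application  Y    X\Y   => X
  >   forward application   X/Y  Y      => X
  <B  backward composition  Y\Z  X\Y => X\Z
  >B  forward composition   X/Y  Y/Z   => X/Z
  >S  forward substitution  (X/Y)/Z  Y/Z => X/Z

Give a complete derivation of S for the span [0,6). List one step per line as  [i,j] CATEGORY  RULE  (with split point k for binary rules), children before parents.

[0,6] S   >
  [0,1] "which" : S/(PP\N)
  [1,6] PP\N   >
    [1,5] (PP\N)/NP   >
      [1,2] "map" : ((PP\N)/NP)/PP
      [2,5] PP   >
        [2,4] PP/S   >S
          [2,3] "river" : (PP/S)/S
          [3,4] "gave" : S/S
        [4,5] "here" : S
    [5,6] "found" : NP

[0,1] S/(PP\N)  lex  "which"
[1,2] ((PP\N)/NP)/PP  lex  "map"
[2,3] (PP/S)/S  lex  "river"
[3,4] S/S  lex  "gave"
[2,4] PP/S  >S  k=3
[4,5] S  lex  "here"
[2,5] PP  >  k=4
[1,5] (PP\N)/NP  >  k=2
[5,6] NP  lex  "found"
[1,6] PP\N  >  k=5
[0,6] S  >  k=1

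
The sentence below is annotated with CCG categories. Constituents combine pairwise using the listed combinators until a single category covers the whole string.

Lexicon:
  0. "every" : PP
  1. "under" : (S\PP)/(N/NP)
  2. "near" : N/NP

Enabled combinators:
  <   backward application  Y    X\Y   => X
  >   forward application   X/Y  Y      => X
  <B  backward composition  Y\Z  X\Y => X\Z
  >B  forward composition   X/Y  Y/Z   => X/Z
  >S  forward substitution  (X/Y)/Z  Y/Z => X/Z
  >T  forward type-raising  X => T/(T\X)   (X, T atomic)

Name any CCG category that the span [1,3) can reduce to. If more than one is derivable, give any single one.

[0,3] S   >
  [0,1] S/(S\PP)   >T
    [0,1] "every" : PP
  [1,3] S\PP   >
    [1,2] "under" : (S\PP)/(N/NP)
    [2,3] "near" : N/NP

S\PP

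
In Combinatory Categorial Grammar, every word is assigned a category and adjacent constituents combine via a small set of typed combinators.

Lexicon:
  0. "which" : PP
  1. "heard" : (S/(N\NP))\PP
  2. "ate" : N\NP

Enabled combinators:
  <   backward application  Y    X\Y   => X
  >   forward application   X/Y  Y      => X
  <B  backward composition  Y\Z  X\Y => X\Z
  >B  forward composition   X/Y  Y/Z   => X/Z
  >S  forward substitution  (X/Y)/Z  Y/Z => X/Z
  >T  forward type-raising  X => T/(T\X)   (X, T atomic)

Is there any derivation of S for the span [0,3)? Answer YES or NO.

YES

[0,3] S   >
  [0,2] S/(N\NP)   <
    [0,1] "which" : PP
    [1,2] "heard" : (S/(N\NP))\PP
  [2,3] "ate" : N\NP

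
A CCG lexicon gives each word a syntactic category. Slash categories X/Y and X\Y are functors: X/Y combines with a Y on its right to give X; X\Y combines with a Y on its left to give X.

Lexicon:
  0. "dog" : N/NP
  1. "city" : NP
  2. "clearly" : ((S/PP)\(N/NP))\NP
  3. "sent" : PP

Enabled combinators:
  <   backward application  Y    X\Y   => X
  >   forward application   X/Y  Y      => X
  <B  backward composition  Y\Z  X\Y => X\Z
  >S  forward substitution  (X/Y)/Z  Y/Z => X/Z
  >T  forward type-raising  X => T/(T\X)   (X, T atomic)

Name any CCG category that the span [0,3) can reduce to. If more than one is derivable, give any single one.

S/PP

[0,4] S   >
  [0,3] S/PP   <
    [0,1] "dog" : N/NP
    [1,3] (S/PP)\(N/NP)   <
      [1,2] "city" : NP
      [2,3] "clearly" : ((S/PP)\(N/NP))\NP
  [3,4] "sent" : PP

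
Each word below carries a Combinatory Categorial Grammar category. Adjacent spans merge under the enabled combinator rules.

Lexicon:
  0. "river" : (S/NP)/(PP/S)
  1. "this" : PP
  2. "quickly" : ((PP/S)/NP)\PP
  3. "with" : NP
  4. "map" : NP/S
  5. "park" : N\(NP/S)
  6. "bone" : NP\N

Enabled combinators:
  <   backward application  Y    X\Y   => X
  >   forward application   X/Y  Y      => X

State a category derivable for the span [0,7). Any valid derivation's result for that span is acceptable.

[0,7] S   >
  [0,4] S/NP   >
    [0,1] "river" : (S/NP)/(PP/S)
    [1,4] PP/S   >
      [1,3] (PP/S)/NP   <
        [1,2] "this" : PP
        [2,3] "quickly" : ((PP/S)/NP)\PP
      [3,4] "with" : NP
  [4,7] NP   <
    [4,6] N   <
      [4,5] "map" : NP/S
      [5,6] "park" : N\(NP/S)
    [6,7] "bone" : NP\N

S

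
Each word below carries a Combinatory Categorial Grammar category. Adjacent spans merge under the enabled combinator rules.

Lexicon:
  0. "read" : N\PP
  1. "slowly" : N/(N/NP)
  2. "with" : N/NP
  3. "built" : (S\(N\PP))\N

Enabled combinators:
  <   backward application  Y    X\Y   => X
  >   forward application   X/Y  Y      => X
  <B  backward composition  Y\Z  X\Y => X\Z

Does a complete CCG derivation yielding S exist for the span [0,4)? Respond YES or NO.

YES

[0,4] S   <
  [0,1] "read" : N\PP
  [1,4] S\(N\PP)   <
    [1,3] N   >
      [1,2] "slowly" : N/(N/NP)
      [2,3] "with" : N/NP
    [3,4] "built" : (S\(N\PP))\N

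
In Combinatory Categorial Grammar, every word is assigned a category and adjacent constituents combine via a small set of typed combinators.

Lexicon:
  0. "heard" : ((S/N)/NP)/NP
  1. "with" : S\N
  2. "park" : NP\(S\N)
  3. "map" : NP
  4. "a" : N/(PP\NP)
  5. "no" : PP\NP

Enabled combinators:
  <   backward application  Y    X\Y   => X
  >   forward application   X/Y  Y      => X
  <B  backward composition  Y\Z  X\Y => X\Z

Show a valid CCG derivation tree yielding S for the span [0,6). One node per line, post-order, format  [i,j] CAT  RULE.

[0,6] S   >
  [0,4] S/N   >
    [0,3] (S/N)/NP   >
      [0,1] "heard" : ((S/N)/NP)/NP
      [1,3] NP   <
        [1,2] "with" : S\N
        [2,3] "park" : NP\(S\N)
    [3,4] "map" : NP
  [4,6] N   >
    [4,5] "a" : N/(PP\NP)
    [5,6] "no" : PP\NP

[0,1] ((S/N)/NP)/NP  lex  "heard"
[1,2] S\N  lex  "with"
[2,3] NP\(S\N)  lex  "park"
[1,3] NP  <  k=2
[0,3] (S/N)/NP  >  k=1
[3,4] NP  lex  "map"
[0,4] S/N  >  k=3
[4,5] N/(PP\NP)  lex  "a"
[5,6] PP\NP  lex  "no"
[4,6] N  >  k=5
[0,6] S  >  k=4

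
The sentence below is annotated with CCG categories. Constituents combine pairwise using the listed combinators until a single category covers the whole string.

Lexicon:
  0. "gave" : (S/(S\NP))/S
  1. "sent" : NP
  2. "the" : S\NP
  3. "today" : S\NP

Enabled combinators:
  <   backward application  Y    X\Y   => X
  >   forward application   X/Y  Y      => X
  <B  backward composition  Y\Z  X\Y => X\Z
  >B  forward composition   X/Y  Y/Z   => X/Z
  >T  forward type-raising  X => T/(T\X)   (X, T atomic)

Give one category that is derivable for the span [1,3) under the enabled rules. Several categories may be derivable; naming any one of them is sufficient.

S

[0,4] S   >
  [0,3] S/(S\NP)   >
    [0,1] "gave" : (S/(S\NP))/S
    [1,3] S   >
      [1,2] S/(S\NP)   >T
        [1,2] "sent" : NP
      [2,3] "the" : S\NP
  [3,4] "today" : S\NP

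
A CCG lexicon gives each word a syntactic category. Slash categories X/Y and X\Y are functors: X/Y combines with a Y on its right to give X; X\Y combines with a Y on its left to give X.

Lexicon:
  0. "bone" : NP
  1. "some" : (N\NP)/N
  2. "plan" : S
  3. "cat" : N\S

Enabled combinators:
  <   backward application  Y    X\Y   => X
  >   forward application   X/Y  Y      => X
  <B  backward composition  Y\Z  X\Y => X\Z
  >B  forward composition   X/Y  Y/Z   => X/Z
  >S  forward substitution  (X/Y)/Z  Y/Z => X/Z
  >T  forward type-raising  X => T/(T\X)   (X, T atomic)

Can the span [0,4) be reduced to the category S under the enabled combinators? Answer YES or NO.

NO

NP (N\NP)/N S N\S
CKY chart[0,4] = {N, N/(N\N), NP/(NP\N), PP/(PP\N), S/(S\N)}; S ∉ chart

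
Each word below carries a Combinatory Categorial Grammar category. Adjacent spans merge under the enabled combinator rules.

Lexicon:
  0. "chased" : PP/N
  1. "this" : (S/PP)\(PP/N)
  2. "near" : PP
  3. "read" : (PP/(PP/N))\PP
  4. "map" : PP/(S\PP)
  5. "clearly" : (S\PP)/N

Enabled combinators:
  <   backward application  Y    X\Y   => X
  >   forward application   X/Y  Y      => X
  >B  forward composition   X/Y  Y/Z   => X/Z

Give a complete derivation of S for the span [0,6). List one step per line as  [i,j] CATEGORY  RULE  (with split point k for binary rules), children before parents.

[0,6] S   >
  [0,2] S/PP   <
    [0,1] "chased" : PP/N
    [1,2] "this" : (S/PP)\(PP/N)
  [2,6] PP   >
    [2,4] PP/(PP/N)   <
      [2,3] "near" : PP
      [3,4] "read" : (PP/(PP/N))\PP
    [4,6] PP/N   >B
      [4,5] "map" : PP/(S\PP)
      [5,6] "clearly" : (S\PP)/N

[0,1] PP/N  lex  "chased"
[1,2] (S/PP)\(PP/N)  lex  "this"
[0,2] S/PP  <  k=1
[2,3] PP  lex  "near"
[3,4] (PP/(PP/N))\PP  lex  "read"
[2,4] PP/(PP/N)  <  k=3
[4,5] PP/(S\PP)  lex  "map"
[5,6] (S\PP)/N  lex  "clearly"
[4,6] PP/N  >B  k=5
[2,6] PP  >  k=4
[0,6] S  >  k=2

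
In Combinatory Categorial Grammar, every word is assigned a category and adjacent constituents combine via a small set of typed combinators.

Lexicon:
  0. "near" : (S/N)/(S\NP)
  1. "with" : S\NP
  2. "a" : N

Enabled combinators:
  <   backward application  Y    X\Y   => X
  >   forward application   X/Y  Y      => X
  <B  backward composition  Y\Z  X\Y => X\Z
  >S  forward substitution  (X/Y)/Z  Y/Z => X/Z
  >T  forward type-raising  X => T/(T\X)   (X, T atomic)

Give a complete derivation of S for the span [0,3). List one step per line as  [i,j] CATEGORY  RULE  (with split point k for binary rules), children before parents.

[0,3] S   >
  [0,2] S/N   >
    [0,1] "near" : (S/N)/(S\NP)
    [1,2] "with" : S\NP
  [2,3] "a" : N

[0,1] (S/N)/(S\NP)  lex  "near"
[1,2] S\NP  lex  "with"
[0,2] S/N  >  k=1
[2,3] N  lex  "a"
[0,3] S  >  k=2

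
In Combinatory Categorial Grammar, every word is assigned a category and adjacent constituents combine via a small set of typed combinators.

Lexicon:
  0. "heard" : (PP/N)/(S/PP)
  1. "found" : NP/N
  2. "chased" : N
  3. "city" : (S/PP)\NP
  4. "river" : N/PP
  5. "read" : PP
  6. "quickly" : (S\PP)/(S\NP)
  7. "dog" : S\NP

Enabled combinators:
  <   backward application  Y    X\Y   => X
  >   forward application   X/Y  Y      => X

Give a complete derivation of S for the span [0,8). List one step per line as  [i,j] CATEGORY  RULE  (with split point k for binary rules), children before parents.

[0,1] (PP/N)/(S/PP)  lex  "heard"
[1,2] NP/N  lex  "found"
[2,3] N  lex  "chased"
[1,3] NP  >  k=2
[3,4] (S/PP)\NP  lex  "city"
[1,4] S/PP  <  k=3
[0,4] PP/N  >  k=1
[4,5] N/PP  lex  "river"
[5,6] PP  lex  "read"
[4,6] N  >  k=5
[0,6] PP  >  k=4
[6,7] (S\PP)/(S\NP)  lex  "quickly"
[7,8] S\NP  lex  "dog"
[6,8] S\PP  >  k=7
[0,8] S  <  k=6

[0,8] S   <
  [0,6] PP   >
    [0,4] PP/N   >
      [0,1] "heard" : (PP/N)/(S/PP)
      [1,4] S/PP   <
        [1,3] NP   >
          [1,2] "found" : NP/N
          [2,3] "chased" : N
        [3,4] "city" : (S/PP)\NP
    [4,6] N   >
      [4,5] "river" : N/PP
      [5,6] "read" : PP
  [6,8] S\PP   >
    [6,7] "quickly" : (S\PP)/(S\NP)
    [7,8] "dog" : S\NP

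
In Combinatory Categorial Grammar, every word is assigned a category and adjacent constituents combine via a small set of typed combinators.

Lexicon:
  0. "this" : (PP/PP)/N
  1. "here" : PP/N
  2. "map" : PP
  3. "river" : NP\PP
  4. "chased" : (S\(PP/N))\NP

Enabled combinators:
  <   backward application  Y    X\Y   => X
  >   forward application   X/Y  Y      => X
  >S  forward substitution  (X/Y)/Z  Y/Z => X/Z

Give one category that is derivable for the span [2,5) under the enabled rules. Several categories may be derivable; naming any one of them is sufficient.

[0,5] S   <
  [0,2] PP/N   >S
    [0,1] "this" : (PP/PP)/N
    [1,2] "here" : PP/N
  [2,5] S\(PP/N)   <
    [2,4] NP   <
      [2,3] "map" : PP
      [3,4] "river" : NP\PP
    [4,5] "chased" : (S\(PP/N))\NP

S\(PP/N)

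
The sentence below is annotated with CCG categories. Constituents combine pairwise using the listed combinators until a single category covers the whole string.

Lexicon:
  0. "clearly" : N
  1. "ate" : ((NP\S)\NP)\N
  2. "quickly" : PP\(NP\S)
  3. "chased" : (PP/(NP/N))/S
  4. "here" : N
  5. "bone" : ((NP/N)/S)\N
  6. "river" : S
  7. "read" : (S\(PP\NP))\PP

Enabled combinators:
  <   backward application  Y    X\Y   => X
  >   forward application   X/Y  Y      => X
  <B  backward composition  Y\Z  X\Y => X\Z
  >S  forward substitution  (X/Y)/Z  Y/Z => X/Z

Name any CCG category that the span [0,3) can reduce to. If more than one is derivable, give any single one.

PP\NP

[0,8] S   <
  [0,3] PP\NP   <B
    [0,2] (NP\S)\NP   <
      [0,1] "clearly" : N
      [1,2] "ate" : ((NP\S)\NP)\N
    [2,3] "quickly" : PP\(NP\S)
  [3,8] S\(PP\NP)   <
    [3,7] PP   >
      [3,6] PP/S   >S
        [3,4] "chased" : (PP/(NP/N))/S
        [4,6] (NP/N)/S   <
          [4,5] "here" : N
          [5,6] "bone" : ((NP/N)/S)\N
      [6,7] "river" : S
    [7,8] "read" : (S\(PP\NP))\PP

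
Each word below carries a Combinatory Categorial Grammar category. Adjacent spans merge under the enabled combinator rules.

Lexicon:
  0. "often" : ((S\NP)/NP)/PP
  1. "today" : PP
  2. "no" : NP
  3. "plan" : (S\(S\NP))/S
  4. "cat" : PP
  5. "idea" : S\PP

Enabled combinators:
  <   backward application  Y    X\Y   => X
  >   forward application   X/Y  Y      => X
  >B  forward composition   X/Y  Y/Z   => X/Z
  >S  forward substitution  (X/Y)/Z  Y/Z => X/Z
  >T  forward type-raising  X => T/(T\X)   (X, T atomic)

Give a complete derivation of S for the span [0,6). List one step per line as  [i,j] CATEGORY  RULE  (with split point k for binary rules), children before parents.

[0,1] ((S\NP)/NP)/PP  lex  "often"
[1,2] PP  lex  "today"
[0,2] (S\NP)/NP  >  k=1
[2,3] NP  lex  "no"
[0,3] S\NP  >  k=2
[3,4] (S\(S\NP))/S  lex  "plan"
[4,5] PP  lex  "cat"
[5,6] S\PP  lex  "idea"
[4,6] S  <  k=5
[3,6] S\(S\NP)  >  k=4
[0,6] S  <  k=3

[0,6] S   <
  [0,3] S\NP   >
    [0,2] (S\NP)/NP   >
      [0,1] "often" : ((S\NP)/NP)/PP
      [1,2] "today" : PP
    [2,3] "no" : NP
  [3,6] S\(S\NP)   >
    [3,4] "plan" : (S\(S\NP))/S
    [4,6] S   <
      [4,5] "cat" : PP
      [5,6] "idea" : S\PP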